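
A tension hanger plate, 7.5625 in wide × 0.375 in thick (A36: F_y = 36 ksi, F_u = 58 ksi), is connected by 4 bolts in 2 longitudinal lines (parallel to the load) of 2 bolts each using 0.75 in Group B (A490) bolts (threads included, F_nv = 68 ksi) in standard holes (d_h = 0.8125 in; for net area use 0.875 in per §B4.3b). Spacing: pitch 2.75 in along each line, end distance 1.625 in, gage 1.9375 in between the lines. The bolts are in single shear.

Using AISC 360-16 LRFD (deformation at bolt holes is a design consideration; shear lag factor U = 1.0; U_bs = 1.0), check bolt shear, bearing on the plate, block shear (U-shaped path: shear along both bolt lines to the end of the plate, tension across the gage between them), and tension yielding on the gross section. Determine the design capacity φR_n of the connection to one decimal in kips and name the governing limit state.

70.5 kips (block shear governs)

Bolt shear: A_b = π(0.75)²/4 = 0.44179 in². φR_n = 0.75 × 68 × 0.44179 × 4 × 1 = 90.1 kips.
Bearing (0.375 in plate, F_u = 58 ksi): end bolts L_c = 1.625 − 0.8125/2 = 1.21875, R_n = min(1.2×1.21875×0.375×58, 2.4×0.75×0.375×58) = 31.809 kips/bolt; interior L_c = 2.75 − 0.8125 = 1.9375, R_n = 39.15 kips/bolt. φR_n = 0.75 × (2×31.809 + 2×39.15) = 106.4 kips.
Block shear: shear path 2×[1.625+1×2.75] = 2×4.375 in, A_gv = 3.2813, A_nv = 2×(4.375 − 1.5×0.875)×0.375 = 2.2969 in²; tension across gage: (1.9375 − 1×0.875)×0.375 = 0.39844 in². R_n = min(0.6×58×2.2969, 0.6×36×3.2813) + 1.0×58×0.39844 = min(79.932, 70.876) + 23.11 = 93.986 kips. φR_n = 0.75 × 93.986 = 70.5 kips.
Tension yield (gross): A_g = 7.5625×0.375 = 2.8359 in². φR_n = 0.90 × 36 × 2.8359 = 91.9 kips.
Governing: min(90.1, 106.4, 70.5, 91.9) = 70.5 kips → block shear.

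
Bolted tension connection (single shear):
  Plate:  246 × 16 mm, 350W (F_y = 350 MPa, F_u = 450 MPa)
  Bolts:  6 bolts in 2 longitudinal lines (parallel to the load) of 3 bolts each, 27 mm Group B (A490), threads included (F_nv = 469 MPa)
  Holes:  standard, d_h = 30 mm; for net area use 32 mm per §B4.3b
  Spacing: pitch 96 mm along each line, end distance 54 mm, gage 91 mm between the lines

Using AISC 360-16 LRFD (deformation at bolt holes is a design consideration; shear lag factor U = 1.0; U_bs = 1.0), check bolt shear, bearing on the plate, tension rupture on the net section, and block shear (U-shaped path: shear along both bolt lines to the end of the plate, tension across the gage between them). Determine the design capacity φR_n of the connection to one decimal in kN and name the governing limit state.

Bolt shear: A_b = π(27)²/4 = 572.56 mm². φR_n = 0.75 × 469 × 572.56 × 6 × 1 = 1208.4 kN.
Bearing (16 mm plate, F_u = 450 MPa): end bolts L_c = 54 − 30/2 = 39, R_n = min(1.2×39×16×450, 2.4×27×16×450) = 336.96 kN/bolt; interior L_c = 96 − 30 = 66, R_n = 466.56 kN/bolt. φR_n = 0.75 × (2×336.96 + 4×466.56) = 1905.1 kN.
Tension rupture (net): A_n = (246 − 2×32)×16 = 2912 mm² (U = 1.0, A_e = A_n). φR_n = 0.75 × 450 × 2912 = 982.8 kN.
Block shear: shear path 2×[54+2×96] = 2×246 mm, A_gv = 7872, A_nv = 2×(246 − 2.5×32)×16 = 5312 mm²; tension across gage: (91 − 1×32)×16 = 944 mm². R_n = min(0.6×450×5312, 0.6×350×7872) + 1.0×450×944 = min(1434.2, 1653.1) + 424.8 = 1859 kN. φR_n = 0.75 × 1859 = 1394.3 kN.
Governing: min(1208.4, 1905.1, 982.8, 1394.3) = 982.8 kN → net-section rupture.

982.8 kN (net-section rupture governs)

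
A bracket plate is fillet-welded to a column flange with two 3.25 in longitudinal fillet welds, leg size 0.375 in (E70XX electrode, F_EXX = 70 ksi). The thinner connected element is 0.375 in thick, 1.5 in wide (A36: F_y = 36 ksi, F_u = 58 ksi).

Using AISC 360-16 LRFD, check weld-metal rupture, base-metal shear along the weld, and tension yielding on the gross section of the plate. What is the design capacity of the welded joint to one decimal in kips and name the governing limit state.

Weld metal: throat = 0.707×0.375 = 0.26513 in, L = 2×3.25 = 6.5 in. φR_n = 0.75 × 0.6 × 70 × 0.26513 × 6.5 = 54.3 kips.
Base metal shear (0.375 in plate): yield φR_n = 1.0×0.6×36×0.375×6.5 = 52.7 kips; rupture φR_n = 0.75×0.6×58×0.375×6.5 = 63.6 kips; take 52.7 kips (yield).
Tension yield (gross): A_g = 1.5×0.375 = 0.5625 in². φR_n = 0.90 × 36 × 0.5625 = 18.2 kips.
Governing: min(54.3, 52.7, 18.2) = 18.2 kips → gross-section yield.

18.2 kips (gross-section yield governs)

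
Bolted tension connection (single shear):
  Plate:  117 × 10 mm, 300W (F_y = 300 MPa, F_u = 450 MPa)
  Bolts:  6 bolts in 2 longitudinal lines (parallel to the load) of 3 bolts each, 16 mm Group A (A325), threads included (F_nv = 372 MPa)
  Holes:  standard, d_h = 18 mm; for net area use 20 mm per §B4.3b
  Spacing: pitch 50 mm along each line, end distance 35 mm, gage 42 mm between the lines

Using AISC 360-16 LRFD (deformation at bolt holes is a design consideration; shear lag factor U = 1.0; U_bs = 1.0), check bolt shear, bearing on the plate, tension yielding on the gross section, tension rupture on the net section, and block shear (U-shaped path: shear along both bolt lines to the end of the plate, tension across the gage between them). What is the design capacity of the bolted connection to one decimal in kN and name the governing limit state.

Bolt shear: A_b = π(16)²/4 = 201.06 mm². φR_n = 0.75 × 372 × 201.06 × 6 × 1 = 336.6 kN.
Bearing (10 mm plate, F_u = 450 MPa): end bolts L_c = 35 − 18/2 = 26, R_n = min(1.2×26×10×450, 2.4×16×10×450) = 140.4 kN/bolt; interior L_c = 50 − 18 = 32, R_n = 172.8 kN/bolt. φR_n = 0.75 × (2×140.4 + 4×172.8) = 729.0 kN.
Tension yield (gross): A_g = 117×10 = 1170 mm². φR_n = 0.90 × 300 × 1170 = 315.9 kN.
Tension rupture (net): A_n = (117 − 2×20)×10 = 770 mm² (U = 1.0, A_e = A_n). φR_n = 0.75 × 450 × 770 = 259.9 kN.
Block shear: shear path 2×[35+2×50] = 2×135 mm, A_gv = 2700, A_nv = 2×(135 − 2.5×20)×10 = 1700 mm²; tension across gage: (42 − 1×20)×10 = 220 mm². R_n = min(0.6×450×1700, 0.6×300×2700) + 1.0×450×220 = min(459, 486) + 99 = 558 kN. φR_n = 0.75 × 558 = 418.5 kN.
Governing: min(336.6, 729.0, 315.9, 259.9, 418.5) = 259.9 kN → net-section rupture.

259.9 kN (net-section rupture governs)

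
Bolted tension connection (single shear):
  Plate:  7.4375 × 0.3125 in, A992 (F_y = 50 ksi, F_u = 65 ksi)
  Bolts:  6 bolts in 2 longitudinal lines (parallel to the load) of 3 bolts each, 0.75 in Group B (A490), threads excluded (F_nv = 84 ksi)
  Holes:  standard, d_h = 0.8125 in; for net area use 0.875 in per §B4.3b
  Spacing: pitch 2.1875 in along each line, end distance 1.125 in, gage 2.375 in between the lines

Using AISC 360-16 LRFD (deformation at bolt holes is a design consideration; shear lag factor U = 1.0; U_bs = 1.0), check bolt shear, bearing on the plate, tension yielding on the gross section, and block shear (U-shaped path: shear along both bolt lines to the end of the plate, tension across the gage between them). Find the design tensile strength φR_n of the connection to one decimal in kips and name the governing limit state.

83.4 kips (block shear governs)

Bolt shear: A_b = π(0.75)²/4 = 0.44179 in². φR_n = 0.75 × 84 × 0.44179 × 6 × 1 = 167.0 kips.
Bearing (0.3125 in plate, F_u = 65 ksi): end bolts L_c = 1.125 − 0.8125/2 = 0.71875, R_n = min(1.2×0.71875×0.3125×65, 2.4×0.75×0.3125×65) = 17.52 kips/bolt; interior L_c = 2.1875 − 0.8125 = 1.375, R_n = 33.516 kips/bolt. φR_n = 0.75 × (2×17.52 + 4×33.516) = 126.8 kips.
Tension yield (gross): A_g = 7.4375×0.3125 = 2.3242 in². φR_n = 0.90 × 50 × 2.3242 = 104.6 kips.
Block shear: shear path 2×[1.125+2×2.1875] = 2×5.5 in, A_gv = 3.4375, A_nv = 2×(5.5 − 2.5×0.875)×0.3125 = 2.0703 in²; tension across gage: (2.375 − 1×0.875)×0.3125 = 0.46875 in². R_n = min(0.6×65×2.0703, 0.6×50×3.4375) + 1.0×65×0.46875 = min(80.742, 103.13) + 30.469 = 111.21 kips. φR_n = 0.75 × 111.21 = 83.4 kips.
Governing: min(167.0, 126.8, 104.6, 83.4) = 83.4 kips → block shear.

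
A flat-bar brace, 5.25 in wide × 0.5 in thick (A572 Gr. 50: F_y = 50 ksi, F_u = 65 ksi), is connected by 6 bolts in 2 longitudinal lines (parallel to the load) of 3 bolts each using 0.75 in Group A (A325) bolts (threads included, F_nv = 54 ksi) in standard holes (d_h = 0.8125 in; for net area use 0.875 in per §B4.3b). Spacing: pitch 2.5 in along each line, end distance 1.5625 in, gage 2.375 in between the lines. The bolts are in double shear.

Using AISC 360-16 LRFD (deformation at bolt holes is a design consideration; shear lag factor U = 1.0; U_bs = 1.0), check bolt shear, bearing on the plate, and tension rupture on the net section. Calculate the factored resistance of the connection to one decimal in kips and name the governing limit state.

Bolt shear: A_b = π(0.75)²/4 = 0.44179 in². φR_n = 0.75 × 54 × 0.44179 × 6 × 2 = 214.7 kips.
Bearing (0.5 in plate, F_u = 65 ksi): end bolts L_c = 1.5625 − 0.8125/2 = 1.15625, R_n = min(1.2×1.15625×0.5×65, 2.4×0.75×0.5×65) = 45.094 kips/bolt; interior L_c = 2.5 − 0.8125 = 1.6875, R_n = 58.5 kips/bolt. φR_n = 0.75 × (2×45.094 + 4×58.5) = 243.1 kips.
Tension rupture (net): A_n = (5.25 − 2×0.875)×0.5 = 1.75 in² (U = 1.0, A_e = A_n). φR_n = 0.75 × 65 × 1.75 = 85.3 kips.
Governing: min(214.7, 243.1, 85.3) = 85.3 kips → net-section rupture.

85.3 kips (net-section rupture governs)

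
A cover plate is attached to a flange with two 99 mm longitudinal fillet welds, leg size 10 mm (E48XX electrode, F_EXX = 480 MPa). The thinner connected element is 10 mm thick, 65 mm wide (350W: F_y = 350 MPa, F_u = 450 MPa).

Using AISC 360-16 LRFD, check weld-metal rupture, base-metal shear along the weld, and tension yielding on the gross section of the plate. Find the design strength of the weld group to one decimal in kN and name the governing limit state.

204.8 kN (gross-section yield governs)

Weld metal: throat = 0.707×10 = 7.07 mm, L = 2×99 = 198 mm. φR_n = 0.75 × 0.6 × 480 × 7.07 × 198 = 302.4 kN.
Base metal shear (10 mm plate): yield φR_n = 1.0×0.6×350×10×198 = 415.8 kN; rupture φR_n = 0.75×0.6×450×10×198 = 401.0 kN; take 401.0 kN (rupture).
Tension yield (gross): A_g = 65×10 = 650 mm². φR_n = 0.90 × 350 × 650 = 204.8 kN.
Governing: min(302.4, 401.0, 204.8) = 204.8 kN → gross-section yield.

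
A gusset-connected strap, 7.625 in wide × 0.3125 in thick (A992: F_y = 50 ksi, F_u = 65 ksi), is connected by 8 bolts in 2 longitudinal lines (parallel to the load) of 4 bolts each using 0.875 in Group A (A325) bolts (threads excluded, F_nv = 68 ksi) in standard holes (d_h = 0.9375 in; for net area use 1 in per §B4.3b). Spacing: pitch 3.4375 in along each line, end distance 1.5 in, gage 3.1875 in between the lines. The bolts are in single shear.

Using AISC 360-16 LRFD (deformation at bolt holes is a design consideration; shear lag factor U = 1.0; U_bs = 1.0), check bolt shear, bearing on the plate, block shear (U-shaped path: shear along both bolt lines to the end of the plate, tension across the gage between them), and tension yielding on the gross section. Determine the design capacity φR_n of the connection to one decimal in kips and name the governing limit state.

107.2 kips (gross-section yield governs)

Bolt shear: A_b = π(0.875)²/4 = 0.60132 in². φR_n = 0.75 × 68 × 0.60132 × 8 × 1 = 245.3 kips.
Bearing (0.3125 in plate, F_u = 65 ksi): end bolts L_c = 1.5 − 0.9375/2 = 1.03125, R_n = min(1.2×1.03125×0.3125×65, 2.4×0.875×0.3125×65) = 25.137 kips/bolt; interior L_c = 3.4375 − 0.9375 = 2.5, R_n = 42.656 kips/bolt. φR_n = 0.75 × (2×25.137 + 6×42.656) = 229.7 kips.
Block shear: shear path 2×[1.5+3×3.4375] = 2×11.8125 in, A_gv = 7.3828, A_nv = 2×(11.8125 − 3.5×1)×0.3125 = 5.1953 in²; tension across gage: (3.1875 − 1×1)×0.3125 = 0.68359 in². R_n = min(0.6×65×5.1953, 0.6×50×7.3828) + 1.0×65×0.68359 = min(202.62, 221.48) + 44.433 = 247.05 kips. φR_n = 0.75 × 247.05 = 185.3 kips.
Tension yield (gross): A_g = 7.625×0.3125 = 2.3828 in². φR_n = 0.90 × 50 × 2.3828 = 107.2 kips.
Governing: min(245.3, 229.7, 185.3, 107.2) = 107.2 kips → gross-section yield.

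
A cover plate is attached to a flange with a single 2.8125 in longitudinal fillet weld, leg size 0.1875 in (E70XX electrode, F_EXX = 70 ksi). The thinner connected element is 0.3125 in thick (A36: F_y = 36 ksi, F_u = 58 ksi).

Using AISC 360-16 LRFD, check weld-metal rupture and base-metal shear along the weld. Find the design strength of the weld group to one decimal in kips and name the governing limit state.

Weld metal: throat = 0.707×0.1875 = 0.13256 in, L = 2.8125 in. φR_n = 0.75 × 0.6 × 70 × 0.13256 × 2.8125 = 11.7 kips.
Base metal shear (0.3125 in plate): yield φR_n = 1.0×0.6×36×0.3125×2.8125 = 19.0 kips; rupture φR_n = 0.75×0.6×58×0.3125×2.8125 = 22.9 kips; take 19.0 kips (yield).
Governing: min(11.7, 19.0) = 11.7 kips → weld metal.

11.7 kips (weld metal governs)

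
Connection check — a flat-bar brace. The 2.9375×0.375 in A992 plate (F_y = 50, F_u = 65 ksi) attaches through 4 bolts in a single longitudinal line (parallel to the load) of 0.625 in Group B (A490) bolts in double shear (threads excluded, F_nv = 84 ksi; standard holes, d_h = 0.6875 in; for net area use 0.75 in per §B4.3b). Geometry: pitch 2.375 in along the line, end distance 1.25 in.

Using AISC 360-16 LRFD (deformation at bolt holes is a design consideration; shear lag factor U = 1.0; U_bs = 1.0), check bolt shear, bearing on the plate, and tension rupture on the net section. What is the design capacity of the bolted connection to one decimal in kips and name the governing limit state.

Bolt shear: A_b = π(0.625)²/4 = 0.3068 in². φR_n = 0.75 × 84 × 0.3068 × 4 × 2 = 154.6 kips.
Bearing (0.375 in plate, F_u = 65 ksi): end bolts L_c = 1.25 − 0.6875/2 = 0.90625, R_n = min(1.2×0.90625×0.375×65, 2.4×0.625×0.375×65) = 26.508 kips/bolt; interior L_c = 2.375 − 0.6875 = 1.6875, R_n = 36.563 kips/bolt. φR_n = 0.75 × (1×26.508 + 3×36.563) = 102.1 kips.
Tension rupture (net): A_n = (2.9375 − 1×0.75)×0.375 = 0.82031 in² (U = 1.0, A_e = A_n). φR_n = 0.75 × 65 × 0.82031 = 40.0 kips.
Governing: min(154.6, 102.1, 40.0) = 40.0 kips → net-section rupture.

40.0 kips (net-section rupture governs)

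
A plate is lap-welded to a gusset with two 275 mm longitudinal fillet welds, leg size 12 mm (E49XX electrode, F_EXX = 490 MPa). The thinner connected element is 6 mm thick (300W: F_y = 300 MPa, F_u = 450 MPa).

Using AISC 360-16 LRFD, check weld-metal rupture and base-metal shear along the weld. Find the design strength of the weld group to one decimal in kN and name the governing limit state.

594.0 kN (base-metal shear governs)

Weld metal: throat = 0.707×12 = 8.484 mm, L = 2×275 = 550 mm. φR_n = 0.75 × 0.6 × 490 × 8.484 × 550 = 1028.9 kN.
Base metal shear (6 mm plate): yield φR_n = 1.0×0.6×300×6×550 = 594.0 kN; rupture φR_n = 0.75×0.6×450×6×550 = 668.3 kN; take 594.0 kN (yield).
Governing: min(1028.9, 594.0) = 594.0 kN → base-metal shear.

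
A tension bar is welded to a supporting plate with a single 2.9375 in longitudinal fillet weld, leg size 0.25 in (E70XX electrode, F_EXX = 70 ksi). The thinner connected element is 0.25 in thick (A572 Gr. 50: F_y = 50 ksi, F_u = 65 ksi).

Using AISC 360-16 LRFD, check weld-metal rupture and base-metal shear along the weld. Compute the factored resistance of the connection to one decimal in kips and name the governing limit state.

16.4 kips (weld metal governs)

Weld metal: throat = 0.707×0.25 = 0.17675 in, L = 2.9375 in. φR_n = 0.75 × 0.6 × 70 × 0.17675 × 2.9375 = 16.4 kips.
Base metal shear (0.25 in plate): yield φR_n = 1.0×0.6×50×0.25×2.9375 = 22.0 kips; rupture φR_n = 0.75×0.6×65×0.25×2.9375 = 21.5 kips; take 21.5 kips (rupture).
Governing: min(16.4, 21.5) = 16.4 kips → weld metal.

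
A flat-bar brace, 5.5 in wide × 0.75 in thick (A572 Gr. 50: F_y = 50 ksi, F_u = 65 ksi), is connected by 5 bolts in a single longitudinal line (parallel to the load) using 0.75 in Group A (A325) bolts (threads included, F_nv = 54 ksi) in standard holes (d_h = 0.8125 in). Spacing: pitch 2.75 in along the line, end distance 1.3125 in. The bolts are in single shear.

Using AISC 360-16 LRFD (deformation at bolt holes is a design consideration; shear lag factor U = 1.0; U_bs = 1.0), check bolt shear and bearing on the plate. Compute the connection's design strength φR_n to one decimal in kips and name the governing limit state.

Bolt shear: A_b = π(0.75)²/4 = 0.44179 in². φR_n = 0.75 × 54 × 0.44179 × 5 × 1 = 89.5 kips.
Bearing (0.75 in plate, F_u = 65 ksi): end bolts L_c = 1.3125 − 0.8125/2 = 0.90625, R_n = min(1.2×0.90625×0.75×65, 2.4×0.75×0.75×65) = 53.016 kips/bolt; interior L_c = 2.75 − 0.8125 = 1.9375, R_n = 87.75 kips/bolt. φR_n = 0.75 × (1×53.016 + 4×87.75) = 303.0 kips.
Governing: min(89.5, 303.0) = 89.5 kips → bolt shear.

89.5 kips (bolt shear governs)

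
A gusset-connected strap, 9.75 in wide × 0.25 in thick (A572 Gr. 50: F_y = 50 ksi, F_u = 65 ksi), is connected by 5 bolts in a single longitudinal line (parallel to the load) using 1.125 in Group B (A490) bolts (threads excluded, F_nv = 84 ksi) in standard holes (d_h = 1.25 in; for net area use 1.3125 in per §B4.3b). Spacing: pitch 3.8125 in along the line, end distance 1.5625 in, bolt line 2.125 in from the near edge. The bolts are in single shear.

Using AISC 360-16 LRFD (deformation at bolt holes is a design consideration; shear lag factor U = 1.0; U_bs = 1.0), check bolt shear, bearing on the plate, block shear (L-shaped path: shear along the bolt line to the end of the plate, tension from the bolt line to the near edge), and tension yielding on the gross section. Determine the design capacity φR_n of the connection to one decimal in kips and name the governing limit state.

Bolt shear: A_b = π(1.125)²/4 = 0.99402 in². φR_n = 0.75 × 84 × 0.99402 × 5 × 1 = 313.1 kips.
Bearing (0.25 in plate, F_u = 65 ksi): end bolts L_c = 1.5625 − 1.25/2 = 0.9375, R_n = min(1.2×0.9375×0.25×65, 2.4×1.125×0.25×65) = 18.281 kips/bolt; interior L_c = 3.8125 − 1.25 = 2.5625, R_n = 43.875 kips/bolt. φR_n = 0.75 × (1×18.281 + 4×43.875) = 145.3 kips.
Block shear: shear path 1×[1.5625+4×3.8125] = 1×16.8125 in, A_gv = 4.2031, A_nv = 1×(16.8125 − 4.5×1.3125)×0.25 = 2.7266 in²; tension to near edge: (2.125 − 0.5×1.3125)×0.25 = 0.36719 in². R_n = min(0.6×65×2.7266, 0.6×50×4.2031) + 1.0×65×0.36719 = min(106.34, 126.09) + 23.867 = 130.21 kips. φR_n = 0.75 × 130.21 = 97.7 kips.
Tension yield (gross): A_g = 9.75×0.25 = 2.4375 in². φR_n = 0.90 × 50 × 2.4375 = 109.7 kips.
Governing: min(313.1, 145.3, 97.7, 109.7) = 97.7 kips → block shear.

97.7 kips (block shear governs)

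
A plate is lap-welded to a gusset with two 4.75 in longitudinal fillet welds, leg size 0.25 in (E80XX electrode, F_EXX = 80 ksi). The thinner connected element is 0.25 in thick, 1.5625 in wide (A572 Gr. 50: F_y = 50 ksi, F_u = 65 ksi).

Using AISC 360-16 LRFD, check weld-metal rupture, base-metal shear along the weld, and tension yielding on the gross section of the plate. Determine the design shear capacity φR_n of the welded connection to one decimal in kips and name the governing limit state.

17.6 kips (gross-section yield governs)

Weld metal: throat = 0.707×0.25 = 0.17675 in, L = 2×4.75 = 9.5 in. φR_n = 0.75 × 0.6 × 80 × 0.17675 × 9.5 = 60.4 kips.
Base metal shear (0.25 in plate): yield φR_n = 1.0×0.6×50×0.25×9.5 = 71.3 kips; rupture φR_n = 0.75×0.6×65×0.25×9.5 = 69.5 kips; take 69.5 kips (rupture).
Tension yield (gross): A_g = 1.5625×0.25 = 0.39063 in². φR_n = 0.90 × 50 × 0.39063 = 17.6 kips.
Governing: min(60.4, 69.5, 17.6) = 17.6 kips → gross-section yield.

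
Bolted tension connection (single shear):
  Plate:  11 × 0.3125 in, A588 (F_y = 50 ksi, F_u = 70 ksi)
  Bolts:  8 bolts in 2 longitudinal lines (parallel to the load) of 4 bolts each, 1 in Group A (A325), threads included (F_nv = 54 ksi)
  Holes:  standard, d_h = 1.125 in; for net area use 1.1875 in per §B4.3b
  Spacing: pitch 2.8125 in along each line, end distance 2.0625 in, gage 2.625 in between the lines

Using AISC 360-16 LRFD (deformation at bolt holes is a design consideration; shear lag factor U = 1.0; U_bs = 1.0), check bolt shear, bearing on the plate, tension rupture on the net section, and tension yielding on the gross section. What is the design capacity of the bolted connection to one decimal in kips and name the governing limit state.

Bolt shear: A_b = π(1)²/4 = 0.7854 in². φR_n = 0.75 × 54 × 0.7854 × 8 × 1 = 254.5 kips.
Bearing (0.3125 in plate, F_u = 70 ksi): end bolts L_c = 2.0625 − 1.125/2 = 1.5, R_n = min(1.2×1.5×0.3125×70, 2.4×1×0.3125×70) = 39.375 kips/bolt; interior L_c = 2.8125 − 1.125 = 1.6875, R_n = 44.297 kips/bolt. φR_n = 0.75 × (2×39.375 + 6×44.297) = 258.4 kips.
Tension rupture (net): A_n = (11 − 2×1.1875)×0.3125 = 2.6953 in² (U = 1.0, A_e = A_n). φR_n = 0.75 × 70 × 2.6953 = 141.5 kips.
Tension yield (gross): A_g = 11×0.3125 = 3.4375 in². φR_n = 0.90 × 50 × 3.4375 = 154.7 kips.
Governing: min(254.5, 258.4, 141.5, 154.7) = 141.5 kips → net-section rupture.

141.5 kips (net-section rupture governs)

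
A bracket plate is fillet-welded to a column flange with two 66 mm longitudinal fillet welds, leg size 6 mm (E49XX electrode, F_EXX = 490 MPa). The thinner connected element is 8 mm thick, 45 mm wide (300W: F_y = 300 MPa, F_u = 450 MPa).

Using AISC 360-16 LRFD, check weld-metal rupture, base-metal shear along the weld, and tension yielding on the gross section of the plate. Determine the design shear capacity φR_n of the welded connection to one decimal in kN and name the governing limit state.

Weld metal: throat = 0.707×6 = 4.242 mm, L = 2×66 = 132 mm. φR_n = 0.75 × 0.6 × 490 × 4.242 × 132 = 123.5 kN.
Base metal shear (8 mm plate): yield φR_n = 1.0×0.6×300×8×132 = 190.1 kN; rupture φR_n = 0.75×0.6×450×8×132 = 213.8 kN; take 190.1 kN (yield).
Tension yield (gross): A_g = 45×8 = 360 mm². φR_n = 0.90 × 300 × 360 = 97.2 kN.
Governing: min(123.5, 190.1, 97.2) = 97.2 kN → gross-section yield.

97.2 kN (gross-section yield governs)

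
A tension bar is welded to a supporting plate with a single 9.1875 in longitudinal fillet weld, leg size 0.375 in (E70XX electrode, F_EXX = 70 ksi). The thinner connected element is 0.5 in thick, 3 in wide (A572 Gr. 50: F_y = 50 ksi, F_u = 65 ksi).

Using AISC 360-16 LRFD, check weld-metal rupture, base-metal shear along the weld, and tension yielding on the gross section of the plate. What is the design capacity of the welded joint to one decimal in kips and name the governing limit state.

Weld metal: throat = 0.707×0.375 = 0.26513 in, L = 9.1875 in. φR_n = 0.75 × 0.6 × 70 × 0.26513 × 9.1875 = 76.7 kips.
Base metal shear (0.5 in plate): yield φR_n = 1.0×0.6×50×0.5×9.1875 = 137.8 kips; rupture φR_n = 0.75×0.6×65×0.5×9.1875 = 134.4 kips; take 134.4 kips (rupture).
Tension yield (gross): A_g = 3×0.5 = 1.5 in². φR_n = 0.90 × 50 × 1.5 = 67.5 kips.
Governing: min(76.7, 134.4, 67.5) = 67.5 kips → gross-section yield.

67.5 kips (gross-section yield governs)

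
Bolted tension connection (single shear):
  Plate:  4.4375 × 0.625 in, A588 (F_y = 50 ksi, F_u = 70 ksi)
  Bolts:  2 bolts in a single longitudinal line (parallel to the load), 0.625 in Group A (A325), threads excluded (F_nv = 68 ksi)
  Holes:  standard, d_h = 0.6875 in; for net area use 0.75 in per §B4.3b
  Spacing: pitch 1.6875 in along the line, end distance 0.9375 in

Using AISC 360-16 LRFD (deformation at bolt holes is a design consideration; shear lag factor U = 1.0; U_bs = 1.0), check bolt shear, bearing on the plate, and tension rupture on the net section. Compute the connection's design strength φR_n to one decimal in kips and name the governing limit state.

31.3 kips (bolt shear governs)

Bolt shear: A_b = π(0.625)²/4 = 0.3068 in². φR_n = 0.75 × 68 × 0.3068 × 2 × 1 = 31.3 kips.
Bearing (0.625 in plate, F_u = 70 ksi): end bolts L_c = 0.9375 − 0.6875/2 = 0.59375, R_n = min(1.2×0.59375×0.625×70, 2.4×0.625×0.625×70) = 31.172 kips/bolt; interior L_c = 1.6875 − 0.6875 = 1, R_n = 52.5 kips/bolt. φR_n = 0.75 × (1×31.172 + 1×52.5) = 62.8 kips.
Tension rupture (net): A_n = (4.4375 − 1×0.75)×0.625 = 2.3047 in² (U = 1.0, A_e = A_n). φR_n = 0.75 × 70 × 2.3047 = 121.0 kips.
Governing: min(31.3, 62.8, 121.0) = 31.3 kips → bolt shear.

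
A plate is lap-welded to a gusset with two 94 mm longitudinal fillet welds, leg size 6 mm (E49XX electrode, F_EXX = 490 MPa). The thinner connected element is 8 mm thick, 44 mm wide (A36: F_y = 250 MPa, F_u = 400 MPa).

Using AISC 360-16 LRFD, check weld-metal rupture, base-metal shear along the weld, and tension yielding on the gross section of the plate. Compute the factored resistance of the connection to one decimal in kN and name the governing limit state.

79.2 kN (gross-section yield governs)

Weld metal: throat = 0.707×6 = 4.242 mm, L = 2×94 = 188 mm. φR_n = 0.75 × 0.6 × 490 × 4.242 × 188 = 175.8 kN.
Base metal shear (8 mm plate): yield φR_n = 1.0×0.6×250×8×188 = 225.6 kN; rupture φR_n = 0.75×0.6×400×8×188 = 270.7 kN; take 225.6 kN (yield).
Tension yield (gross): A_g = 44×8 = 352 mm². φR_n = 0.90 × 250 × 352 = 79.2 kN.
Governing: min(175.8, 225.6, 79.2) = 79.2 kN → gross-section yield.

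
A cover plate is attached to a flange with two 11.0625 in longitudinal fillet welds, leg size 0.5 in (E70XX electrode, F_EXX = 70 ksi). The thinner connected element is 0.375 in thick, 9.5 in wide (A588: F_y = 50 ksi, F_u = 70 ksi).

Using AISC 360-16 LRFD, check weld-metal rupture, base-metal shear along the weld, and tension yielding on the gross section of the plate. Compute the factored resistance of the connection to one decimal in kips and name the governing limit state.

Weld metal: throat = 0.707×0.5 = 0.3535 in, L = 2×11.0625 = 22.125 in. φR_n = 0.75 × 0.6 × 70 × 0.3535 × 22.125 = 246.4 kips.
Base metal shear (0.375 in plate): yield φR_n = 1.0×0.6×50×0.375×22.125 = 248.9 kips; rupture φR_n = 0.75×0.6×70×0.375×22.125 = 261.4 kips; take 248.9 kips (yield).
Tension yield (gross): A_g = 9.5×0.375 = 3.5625 in². φR_n = 0.90 × 50 × 3.5625 = 160.3 kips.
Governing: min(246.4, 248.9, 160.3) = 160.3 kips → gross-section yield.

160.3 kips (gross-section yield governs)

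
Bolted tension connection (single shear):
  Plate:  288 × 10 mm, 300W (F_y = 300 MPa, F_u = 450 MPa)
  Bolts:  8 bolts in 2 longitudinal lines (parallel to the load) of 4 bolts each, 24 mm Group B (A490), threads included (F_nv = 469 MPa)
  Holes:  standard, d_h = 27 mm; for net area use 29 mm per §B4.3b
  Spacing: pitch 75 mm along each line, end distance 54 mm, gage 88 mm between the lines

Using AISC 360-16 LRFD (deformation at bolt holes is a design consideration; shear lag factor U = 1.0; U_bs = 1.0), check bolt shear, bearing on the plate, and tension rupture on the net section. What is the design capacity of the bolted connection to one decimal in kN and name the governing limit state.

776.3 kN (net-section rupture governs)

Bolt shear: A_b = π(24)²/4 = 452.39 mm². φR_n = 0.75 × 469 × 452.39 × 8 × 1 = 1273.0 kN.
Bearing (10 mm plate, F_u = 450 MPa): end bolts L_c = 54 − 27/2 = 40.5, R_n = min(1.2×40.5×10×450, 2.4×24×10×450) = 218.7 kN/bolt; interior L_c = 75 − 27 = 48, R_n = 259.2 kN/bolt. φR_n = 0.75 × (2×218.7 + 6×259.2) = 1494.5 kN.
Tension rupture (net): A_n = (288 − 2×29)×10 = 2300 mm² (U = 1.0, A_e = A_n). φR_n = 0.75 × 450 × 2300 = 776.3 kN.
Governing: min(1273.0, 1494.5, 776.3) = 776.3 kN → net-section rupture.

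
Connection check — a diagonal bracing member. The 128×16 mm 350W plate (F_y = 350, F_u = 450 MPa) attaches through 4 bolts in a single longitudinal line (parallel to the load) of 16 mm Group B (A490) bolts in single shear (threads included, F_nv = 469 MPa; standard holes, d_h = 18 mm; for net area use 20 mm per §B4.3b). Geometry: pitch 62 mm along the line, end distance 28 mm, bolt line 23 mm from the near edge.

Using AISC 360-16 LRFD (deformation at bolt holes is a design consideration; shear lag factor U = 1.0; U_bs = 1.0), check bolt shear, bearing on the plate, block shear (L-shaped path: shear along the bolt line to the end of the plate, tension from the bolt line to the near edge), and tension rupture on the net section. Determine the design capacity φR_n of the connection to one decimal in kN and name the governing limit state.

Bolt shear: A_b = π(16)²/4 = 201.06 mm². φR_n = 0.75 × 469 × 201.06 × 4 × 1 = 282.9 kN.
Bearing (16 mm plate, F_u = 450 MPa): end bolts L_c = 28 − 18/2 = 19, R_n = min(1.2×19×16×450, 2.4×16×16×450) = 164.16 kN/bolt; interior L_c = 62 − 18 = 44, R_n = 276.48 kN/bolt. φR_n = 0.75 × (1×164.16 + 3×276.48) = 745.2 kN.
Block shear: shear path 1×[28+3×62] = 1×214 mm, A_gv = 3424, A_nv = 1×(214 − 3.5×20)×16 = 2304 mm²; tension to near edge: (23 − 0.5×20)×16 = 208 mm². R_n = min(0.6×450×2304, 0.6×350×3424) + 1.0×450×208 = min(622.08, 719.04) + 93.6 = 715.68 kN. φR_n = 0.75 × 715.68 = 536.8 kN.
Tension rupture (net): A_n = (128 − 1×20)×16 = 1728 mm² (U = 1.0, A_e = A_n). φR_n = 0.75 × 450 × 1728 = 583.2 kN.
Governing: min(282.9, 745.2, 536.8, 583.2) = 282.9 kN → bolt shear.

282.9 kN (bolt shear governs)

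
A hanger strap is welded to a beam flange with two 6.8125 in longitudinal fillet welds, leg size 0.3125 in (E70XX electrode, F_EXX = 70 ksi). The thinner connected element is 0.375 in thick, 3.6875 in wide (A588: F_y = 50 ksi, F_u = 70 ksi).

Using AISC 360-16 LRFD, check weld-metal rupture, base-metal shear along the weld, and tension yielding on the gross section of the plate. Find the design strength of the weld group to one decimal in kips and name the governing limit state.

62.2 kips (gross-section yield governs)

Weld metal: throat = 0.707×0.3125 = 0.22094 in, L = 2×6.8125 = 13.625 in. φR_n = 0.75 × 0.6 × 70 × 0.22094 × 13.625 = 94.8 kips.
Base metal shear (0.375 in plate): yield φR_n = 1.0×0.6×50×0.375×13.625 = 153.3 kips; rupture φR_n = 0.75×0.6×70×0.375×13.625 = 160.9 kips; take 153.3 kips (yield).
Tension yield (gross): A_g = 3.6875×0.375 = 1.3828 in². φR_n = 0.90 × 50 × 1.3828 = 62.2 kips.
Governing: min(94.8, 153.3, 62.2) = 62.2 kips → gross-section yield.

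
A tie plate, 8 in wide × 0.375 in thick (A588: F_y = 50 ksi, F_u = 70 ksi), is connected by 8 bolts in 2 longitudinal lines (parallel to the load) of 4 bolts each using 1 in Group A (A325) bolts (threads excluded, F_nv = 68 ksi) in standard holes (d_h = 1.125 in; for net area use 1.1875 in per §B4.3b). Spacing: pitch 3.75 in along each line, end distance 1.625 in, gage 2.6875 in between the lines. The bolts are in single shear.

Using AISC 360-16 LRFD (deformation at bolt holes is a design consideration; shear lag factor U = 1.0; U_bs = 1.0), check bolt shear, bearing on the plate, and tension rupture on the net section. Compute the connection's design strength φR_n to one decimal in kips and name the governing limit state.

Bolt shear: A_b = π(1)²/4 = 0.7854 in². φR_n = 0.75 × 68 × 0.7854 × 8 × 1 = 320.4 kips.
Bearing (0.375 in plate, F_u = 70 ksi): end bolts L_c = 1.625 − 1.125/2 = 1.0625, R_n = min(1.2×1.0625×0.375×70, 2.4×1×0.375×70) = 33.469 kips/bolt; interior L_c = 3.75 − 1.125 = 2.625, R_n = 63 kips/bolt. φR_n = 0.75 × (2×33.469 + 6×63) = 333.7 kips.
Tension rupture (net): A_n = (8 − 2×1.1875)×0.375 = 2.1094 in² (U = 1.0, A_e = A_n). φR_n = 0.75 × 70 × 2.1094 = 110.7 kips.
Governing: min(320.4, 333.7, 110.7) = 110.7 kips → net-section rupture.

110.7 kips (net-section rupture governs)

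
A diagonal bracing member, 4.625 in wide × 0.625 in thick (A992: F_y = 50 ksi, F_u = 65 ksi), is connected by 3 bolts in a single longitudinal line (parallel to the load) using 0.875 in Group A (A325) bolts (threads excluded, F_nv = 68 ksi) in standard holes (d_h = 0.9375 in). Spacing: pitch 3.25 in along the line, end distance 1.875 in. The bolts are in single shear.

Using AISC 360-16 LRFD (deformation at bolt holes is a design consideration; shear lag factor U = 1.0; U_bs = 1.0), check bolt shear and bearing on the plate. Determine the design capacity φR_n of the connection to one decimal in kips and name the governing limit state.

Bolt shear: A_b = π(0.875)²/4 = 0.60132 in². φR_n = 0.75 × 68 × 0.60132 × 3 × 1 = 92.0 kips.
Bearing (0.625 in plate, F_u = 65 ksi): end bolts L_c = 1.875 − 0.9375/2 = 1.40625, R_n = min(1.2×1.40625×0.625×65, 2.4×0.875×0.625×65) = 68.555 kips/bolt; interior L_c = 3.25 − 0.9375 = 2.3125, R_n = 85.313 kips/bolt. φR_n = 0.75 × (1×68.555 + 2×85.313) = 179.4 kips.
Governing: min(92.0, 179.4) = 92.0 kips → bolt shear.

92.0 kips (bolt shear governs)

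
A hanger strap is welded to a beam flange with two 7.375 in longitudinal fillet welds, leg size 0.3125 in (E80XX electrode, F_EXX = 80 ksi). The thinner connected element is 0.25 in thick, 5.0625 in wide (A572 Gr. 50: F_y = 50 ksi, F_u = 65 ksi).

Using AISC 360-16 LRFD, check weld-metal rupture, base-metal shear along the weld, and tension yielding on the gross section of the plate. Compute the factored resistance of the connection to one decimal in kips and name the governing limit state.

57.0 kips (gross-section yield governs)

Weld metal: throat = 0.707×0.3125 = 0.22094 in, L = 2×7.375 = 14.75 in. φR_n = 0.75 × 0.6 × 80 × 0.22094 × 14.75 = 117.3 kips.
Base metal shear (0.25 in plate): yield φR_n = 1.0×0.6×50×0.25×14.75 = 110.6 kips; rupture φR_n = 0.75×0.6×65×0.25×14.75 = 107.9 kips; take 107.9 kips (rupture).
Tension yield (gross): A_g = 5.0625×0.25 = 1.2656 in². φR_n = 0.90 × 50 × 1.2656 = 57.0 kips.
Governing: min(117.3, 107.9, 57.0) = 57.0 kips → gross-section yield.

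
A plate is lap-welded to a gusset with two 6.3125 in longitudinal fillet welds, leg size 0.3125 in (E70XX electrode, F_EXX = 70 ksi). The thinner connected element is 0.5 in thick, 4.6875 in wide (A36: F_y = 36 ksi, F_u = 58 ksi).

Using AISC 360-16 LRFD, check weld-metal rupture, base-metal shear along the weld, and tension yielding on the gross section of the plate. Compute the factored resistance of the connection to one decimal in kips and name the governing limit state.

75.9 kips (gross-section yield governs)

Weld metal: throat = 0.707×0.3125 = 0.22094 in, L = 2×6.3125 = 12.625 in. φR_n = 0.75 × 0.6 × 70 × 0.22094 × 12.625 = 87.9 kips.
Base metal shear (0.5 in plate): yield φR_n = 1.0×0.6×36×0.5×12.625 = 136.4 kips; rupture φR_n = 0.75×0.6×58×0.5×12.625 = 164.8 kips; take 136.4 kips (yield).
Tension yield (gross): A_g = 4.6875×0.5 = 2.3438 in². φR_n = 0.90 × 36 × 2.3438 = 75.9 kips.
Governing: min(87.9, 136.4, 75.9) = 75.9 kips → gross-section yield.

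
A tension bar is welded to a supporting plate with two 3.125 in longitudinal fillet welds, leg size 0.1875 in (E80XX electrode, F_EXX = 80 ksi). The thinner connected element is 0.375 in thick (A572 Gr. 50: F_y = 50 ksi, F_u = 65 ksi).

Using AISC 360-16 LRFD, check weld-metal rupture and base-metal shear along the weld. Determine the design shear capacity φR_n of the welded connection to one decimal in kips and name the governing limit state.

Weld metal: throat = 0.707×0.1875 = 0.13256 in, L = 2×3.125 = 6.25 in. φR_n = 0.75 × 0.6 × 80 × 0.13256 × 6.25 = 29.8 kips.
Base metal shear (0.375 in plate): yield φR_n = 1.0×0.6×50×0.375×6.25 = 70.3 kips; rupture φR_n = 0.75×0.6×65×0.375×6.25 = 68.6 kips; take 68.6 kips (rupture).
Governing: min(29.8, 68.6) = 29.8 kips → weld metal.

29.8 kips (weld metal governs)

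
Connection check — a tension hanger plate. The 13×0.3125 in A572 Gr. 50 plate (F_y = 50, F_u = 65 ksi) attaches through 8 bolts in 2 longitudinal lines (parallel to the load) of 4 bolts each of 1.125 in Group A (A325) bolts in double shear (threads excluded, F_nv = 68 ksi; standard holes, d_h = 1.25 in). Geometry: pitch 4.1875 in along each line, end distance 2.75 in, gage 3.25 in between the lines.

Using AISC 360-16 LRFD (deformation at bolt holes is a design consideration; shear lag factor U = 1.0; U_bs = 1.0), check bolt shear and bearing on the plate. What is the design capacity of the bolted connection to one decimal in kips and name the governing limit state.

Bolt shear: A_b = π(1.125)²/4 = 0.99402 in². φR_n = 0.75 × 68 × 0.99402 × 8 × 2 = 811.1 kips.
Bearing (0.3125 in plate, F_u = 65 ksi): end bolts L_c = 2.75 − 1.25/2 = 2.125, R_n = min(1.2×2.125×0.3125×65, 2.4×1.125×0.3125×65) = 51.797 kips/bolt; interior L_c = 4.1875 − 1.25 = 2.9375, R_n = 54.844 kips/bolt. φR_n = 0.75 × (2×51.797 + 6×54.844) = 324.5 kips.
Governing: min(811.1, 324.5) = 324.5 kips → bearing.

324.5 kips (bearing governs)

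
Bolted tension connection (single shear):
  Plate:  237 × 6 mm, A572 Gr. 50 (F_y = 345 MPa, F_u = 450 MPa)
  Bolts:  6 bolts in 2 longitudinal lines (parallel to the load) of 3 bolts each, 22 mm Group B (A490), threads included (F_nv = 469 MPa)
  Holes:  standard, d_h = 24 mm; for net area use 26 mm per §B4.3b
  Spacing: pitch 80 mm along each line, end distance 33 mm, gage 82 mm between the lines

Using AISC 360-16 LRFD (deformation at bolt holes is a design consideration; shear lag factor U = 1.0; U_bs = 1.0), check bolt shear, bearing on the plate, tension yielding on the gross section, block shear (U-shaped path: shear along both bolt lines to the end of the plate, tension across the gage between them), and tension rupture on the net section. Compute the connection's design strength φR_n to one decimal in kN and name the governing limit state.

Bolt shear: A_b = π(22)²/4 = 380.13 mm². φR_n = 0.75 × 469 × 380.13 × 6 × 1 = 802.3 kN.
Bearing (6 mm plate, F_u = 450 MPa): end bolts L_c = 33 − 24/2 = 21, R_n = min(1.2×21×6×450, 2.4×22×6×450) = 68.04 kN/bolt; interior L_c = 80 − 24 = 56, R_n = 142.56 kN/bolt. φR_n = 0.75 × (2×68.04 + 4×142.56) = 529.7 kN.
Tension yield (gross): A_g = 237×6 = 1422 mm². φR_n = 0.90 × 345 × 1422 = 441.5 kN.
Block shear: shear path 2×[33+2×80] = 2×193 mm, A_gv = 2316, A_nv = 2×(193 − 2.5×26)×6 = 1536 mm²; tension across gage: (82 − 1×26)×6 = 336 mm². R_n = min(0.6×450×1536, 0.6×345×2316) + 1.0×450×336 = min(414.72, 479.41) + 151.2 = 565.92 kN. φR_n = 0.75 × 565.92 = 424.4 kN.
Tension rupture (net): A_n = (237 − 2×26)×6 = 1110 mm² (U = 1.0, A_e = A_n). φR_n = 0.75 × 450 × 1110 = 374.6 kN.
Governing: min(802.3, 529.7, 441.5, 424.4, 374.6) = 374.6 kN → net-section rupture.

374.6 kN (net-section rupture governs)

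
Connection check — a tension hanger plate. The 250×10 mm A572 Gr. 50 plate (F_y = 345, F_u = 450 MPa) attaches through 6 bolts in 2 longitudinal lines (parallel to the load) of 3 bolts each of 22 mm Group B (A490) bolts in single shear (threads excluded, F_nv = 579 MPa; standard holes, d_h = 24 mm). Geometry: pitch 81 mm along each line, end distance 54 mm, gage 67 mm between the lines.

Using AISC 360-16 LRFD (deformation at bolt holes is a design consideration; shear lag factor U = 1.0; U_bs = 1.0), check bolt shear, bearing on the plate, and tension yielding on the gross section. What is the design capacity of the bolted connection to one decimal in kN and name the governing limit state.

776.3 kN (gross-section yield governs)

Bolt shear: A_b = π(22)²/4 = 380.13 mm². φR_n = 0.75 × 579 × 380.13 × 6 × 1 = 990.4 kN.
Bearing (10 mm plate, F_u = 450 MPa): end bolts L_c = 54 − 24/2 = 42, R_n = min(1.2×42×10×450, 2.4×22×10×450) = 226.8 kN/bolt; interior L_c = 81 − 24 = 57, R_n = 237.6 kN/bolt. φR_n = 0.75 × (2×226.8 + 4×237.6) = 1053.0 kN.
Tension yield (gross): A_g = 250×10 = 2500 mm². φR_n = 0.90 × 345 × 2500 = 776.3 kN.
Governing: min(990.4, 1053.0, 776.3) = 776.3 kN → gross-section yield.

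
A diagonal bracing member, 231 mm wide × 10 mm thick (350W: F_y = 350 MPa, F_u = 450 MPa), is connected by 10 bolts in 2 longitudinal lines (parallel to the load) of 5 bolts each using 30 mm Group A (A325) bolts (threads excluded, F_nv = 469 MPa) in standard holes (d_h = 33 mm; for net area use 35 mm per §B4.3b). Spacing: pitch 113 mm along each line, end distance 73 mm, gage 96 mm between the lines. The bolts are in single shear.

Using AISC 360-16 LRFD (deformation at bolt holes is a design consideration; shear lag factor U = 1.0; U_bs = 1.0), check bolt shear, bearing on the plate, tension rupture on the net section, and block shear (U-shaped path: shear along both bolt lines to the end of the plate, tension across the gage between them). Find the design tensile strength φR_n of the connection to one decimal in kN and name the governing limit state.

543.4 kN (net-section rupture governs)

Bolt shear: A_b = π(30)²/4 = 706.86 mm². φR_n = 0.75 × 469 × 706.86 × 10 × 1 = 2486.4 kN.
Bearing (10 mm plate, F_u = 450 MPa): end bolts L_c = 73 − 33/2 = 56.5, R_n = min(1.2×56.5×10×450, 2.4×30×10×450) = 305.1 kN/bolt; interior L_c = 113 − 33 = 80, R_n = 324 kN/bolt. φR_n = 0.75 × (2×305.1 + 8×324) = 2401.7 kN.
Tension rupture (net): A_n = (231 − 2×35)×10 = 1610 mm² (U = 1.0, A_e = A_n). φR_n = 0.75 × 450 × 1610 = 543.4 kN.
Block shear: shear path 2×[73+4×113] = 2×525 mm, A_gv = 10500, A_nv = 2×(525 − 4.5×35)×10 = 7350 mm²; tension across gage: (96 − 1×35)×10 = 610 mm². R_n = min(0.6×450×7350, 0.6×350×10500) + 1.0×450×610 = min(1984.5, 2205) + 274.5 = 2259 kN. φR_n = 0.75 × 2259 = 1694.3 kN.
Governing: min(2486.4, 2401.7, 543.4, 1694.3) = 543.4 kN → net-section rupture.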